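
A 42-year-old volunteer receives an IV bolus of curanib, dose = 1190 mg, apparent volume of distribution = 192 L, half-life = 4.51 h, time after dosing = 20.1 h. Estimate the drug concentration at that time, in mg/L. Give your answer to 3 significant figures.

0.282 mg/L

C₀ = Dose / Vd = 1190 / 192 = 6.198 mg/L
k = ln2 / t½ = 0.693147 / 4.51 = 0.1537 h⁻¹
C = C₀ · e^(−k·t) = 6.198 × e^(−0.1537 × 20.1)
  = 6.198 × 0.04553 = 0.2822 mg/L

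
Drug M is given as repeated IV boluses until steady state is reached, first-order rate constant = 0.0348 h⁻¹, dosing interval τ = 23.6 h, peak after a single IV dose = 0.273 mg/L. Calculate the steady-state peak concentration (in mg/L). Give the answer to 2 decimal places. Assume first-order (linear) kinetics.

0.49 mg/L

e^(−kτ) = e^(−0.03480 × 23.6) = 0.4399
Accumulation ratio R = 1 / (1 − e^(−kτ)) = 1 / (1 − 0.4399) = 1.785
Steady-state peak = C₀ × R = 0.273 × 1.785 = 0.4873 mg/L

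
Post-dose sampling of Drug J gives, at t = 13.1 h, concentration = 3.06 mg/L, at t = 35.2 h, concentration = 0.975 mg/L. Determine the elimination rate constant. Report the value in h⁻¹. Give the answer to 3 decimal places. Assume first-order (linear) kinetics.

0.052 h⁻¹

k = ln(C₁/C₂) / (t₂ − t₁) = ln(3.06/0.975) / (35.2 − 13.1)
  = 1.144 / 22.10 = 0.05176 h⁻¹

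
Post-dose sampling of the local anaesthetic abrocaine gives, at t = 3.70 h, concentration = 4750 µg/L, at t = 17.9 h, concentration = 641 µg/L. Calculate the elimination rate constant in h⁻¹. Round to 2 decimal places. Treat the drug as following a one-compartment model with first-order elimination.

k = ln(C₁/C₂) / (t₂ − t₁) = ln(4750/641) / (17.9 − 3.70)
  = 2.003 / 14.20 = 0.1411 h⁻¹

0.14 h⁻¹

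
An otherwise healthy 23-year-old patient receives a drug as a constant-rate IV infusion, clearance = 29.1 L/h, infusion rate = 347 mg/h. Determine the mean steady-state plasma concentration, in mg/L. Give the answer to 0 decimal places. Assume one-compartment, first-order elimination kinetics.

At steady state Css = R₀ / CL = 347 / 29.10 = 11.92 mg/L

12 mg/L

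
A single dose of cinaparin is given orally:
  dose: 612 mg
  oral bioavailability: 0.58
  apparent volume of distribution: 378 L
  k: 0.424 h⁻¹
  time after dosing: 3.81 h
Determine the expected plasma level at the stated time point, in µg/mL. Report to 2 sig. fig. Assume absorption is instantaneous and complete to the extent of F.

0.19 µg/mL

Amount reaching circulation = F × Dose = 0.58 × 612.0 = 355.0 mg
C₀ = F·Dose / Vd = 355.0 / 378 = 0.9392 mg/L
C = C₀ · e^(−k·t) = 0.9392 × e^(−0.4240 × 3.81)
  = 0.9392 × 0.1988 = 0.1867 mg/L
(0.1867 mg/L = 0.1867 µg/mL)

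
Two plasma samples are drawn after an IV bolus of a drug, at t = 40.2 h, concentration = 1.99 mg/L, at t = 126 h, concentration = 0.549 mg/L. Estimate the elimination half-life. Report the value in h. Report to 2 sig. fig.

k = ln(C₁/C₂) / (t₂ − t₁) = ln(1.99/0.549) / (126 − 40.2)
  = 1.288 / 85.80 = 0.01501 h⁻¹
t½ = ln2 / k = 0.693147 / 0.01501 = 46.18 h

46 h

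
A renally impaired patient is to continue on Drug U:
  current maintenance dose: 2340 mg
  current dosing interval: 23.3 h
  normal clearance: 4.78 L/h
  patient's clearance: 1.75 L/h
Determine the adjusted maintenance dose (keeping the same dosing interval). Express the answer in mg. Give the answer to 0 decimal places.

857 mg

To keep the same average steady-state level, dosing rate must scale with clearance.
CL ratio = 1.75 / 4.78 = 0.3661
New dose (same interval) = 2340 × 0.3661 = 856.7 mg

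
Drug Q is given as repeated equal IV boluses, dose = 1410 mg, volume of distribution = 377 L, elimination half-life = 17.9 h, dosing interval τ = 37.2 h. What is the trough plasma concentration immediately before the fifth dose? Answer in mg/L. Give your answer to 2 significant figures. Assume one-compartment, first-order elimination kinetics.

1.2 mg/L

C₀ per dose = Dose / Vd = 1410 / 377 = 3.740 mg/L
k = ln2 / t½ = 0.693147 / 17.9 = 0.03872 h⁻¹
Fraction remaining after one interval: r = e^(−kτ) = e^(−0.03872 × 37.2) = 0.2368
Before dose 5, 4 doses have been given (aged 1τ, 2τ, 3τ, 4τ).
C_trough = C₀ × (r + r² + … + r^4) = C₀ × r(1−r^4)/(1−r)
        = 3.740 × 0.2368 × (1 − 0.003144) / (1 − 0.2368) = 1.157 mg/L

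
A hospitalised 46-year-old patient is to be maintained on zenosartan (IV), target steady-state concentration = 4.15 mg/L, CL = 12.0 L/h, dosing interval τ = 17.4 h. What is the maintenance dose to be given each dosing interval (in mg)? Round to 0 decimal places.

867 mg

At steady state, Dose/τ = Css × CL.
Dose = Css × CL × τ = 4.15 × 12.00 × 17.4 = 866.5 mg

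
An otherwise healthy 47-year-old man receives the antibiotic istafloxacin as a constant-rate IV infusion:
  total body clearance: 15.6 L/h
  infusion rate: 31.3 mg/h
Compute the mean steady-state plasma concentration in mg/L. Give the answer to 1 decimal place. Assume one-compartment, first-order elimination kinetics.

2.0 mg/L

At steady state Css = R₀ / CL = 31.3 / 15.60 = 2.006 mg/L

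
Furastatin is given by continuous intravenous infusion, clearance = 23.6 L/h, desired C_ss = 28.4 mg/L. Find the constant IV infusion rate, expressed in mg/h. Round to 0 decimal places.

670 mg/h

At steady state, infusion rate R₀ = Css × CL = 28.4 × 23.60 = 670.2 mg/h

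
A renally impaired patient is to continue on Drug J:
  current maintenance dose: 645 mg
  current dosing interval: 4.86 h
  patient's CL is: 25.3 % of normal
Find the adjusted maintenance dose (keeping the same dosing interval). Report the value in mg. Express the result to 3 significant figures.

To keep the same average steady-state level, dosing rate must scale with clearance.
CL ratio = 25.3 / 100 = 0.2530
New dose (same interval) = 645 × 0.2530 = 163.2 mg

163 mg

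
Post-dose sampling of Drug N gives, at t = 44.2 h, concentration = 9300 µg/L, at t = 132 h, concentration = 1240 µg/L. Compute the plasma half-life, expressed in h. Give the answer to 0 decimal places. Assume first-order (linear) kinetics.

30 h

k = ln(C₁/C₂) / (t₂ − t₁) = ln(9300/1240) / (132 − 44.2)
  = 2.015 / 87.80 = 0.02295 h⁻¹
t½ = ln2 / k = 0.693147 / 0.02295 = 30.20 h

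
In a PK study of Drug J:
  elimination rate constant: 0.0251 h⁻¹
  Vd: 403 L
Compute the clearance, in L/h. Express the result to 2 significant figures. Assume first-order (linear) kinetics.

10 L/h

CL = k × Vd = 0.0251 × 403 = 10.12 L/h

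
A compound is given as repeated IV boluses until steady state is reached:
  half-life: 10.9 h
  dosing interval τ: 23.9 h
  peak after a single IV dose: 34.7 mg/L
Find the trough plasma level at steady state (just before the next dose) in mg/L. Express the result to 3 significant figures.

9.72 mg/L

k = ln2 / t½ = 0.693147 / 10.9 = 0.06359 h⁻¹
e^(−kτ) = e^(−0.06359 × 23.9) = 0.2188
Accumulation ratio R = 1 / (1 − e^(−kτ)) = 1 / (1 − 0.2188) = 1.280
Steady-state trough = C₀ × R × e^(−kτ) = 34.7 × 1.280 × 0.2188 = 9.718 mg/L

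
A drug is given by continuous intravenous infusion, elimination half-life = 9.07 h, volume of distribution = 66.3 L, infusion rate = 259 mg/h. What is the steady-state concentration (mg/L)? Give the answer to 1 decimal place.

k = ln2 / t½ = 0.693147 / 9.07 = 0.07642 h⁻¹
CL = k × Vd = 0.07642 × 66.3 = 5.067 L/h
At steady state Css = R₀ / CL = 259 / 5.067 = 51.12 mg/L

51.1 mg/L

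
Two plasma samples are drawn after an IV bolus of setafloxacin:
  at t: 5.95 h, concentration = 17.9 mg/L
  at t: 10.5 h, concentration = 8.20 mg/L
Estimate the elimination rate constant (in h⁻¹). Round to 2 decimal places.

0.17 h⁻¹

k = ln(C₁/C₂) / (t₂ − t₁) = ln(17.9/8.20) / (10.5 − 5.95)
  = 0.7807 / 4.550 = 0.1716 h⁻¹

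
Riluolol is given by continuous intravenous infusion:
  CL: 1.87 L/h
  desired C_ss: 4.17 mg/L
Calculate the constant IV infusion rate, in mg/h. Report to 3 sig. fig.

7.80 mg/h

At steady state, infusion rate R₀ = Css × CL = 4.17 × 1.870 = 7.798 mg/h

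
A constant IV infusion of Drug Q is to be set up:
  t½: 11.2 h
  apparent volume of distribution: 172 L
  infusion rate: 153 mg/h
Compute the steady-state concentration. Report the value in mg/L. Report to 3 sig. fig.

k = ln2 / t½ = 0.693147 / 11.2 = 0.06189 h⁻¹
CL = k × Vd = 0.06189 × 172 = 10.65 L/h
At steady state Css = R₀ / CL = 153 / 10.65 = 14.37 mg/L

14.4 mg/L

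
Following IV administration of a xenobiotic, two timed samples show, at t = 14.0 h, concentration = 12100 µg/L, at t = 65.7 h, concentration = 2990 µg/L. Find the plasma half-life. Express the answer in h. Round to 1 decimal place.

25.6 h

k = ln(C₁/C₂) / (t₂ − t₁) = ln(12100/2990) / (65.7 − 14.0)
  = 1.398 / 51.70 = 0.02704 h⁻¹
t½ = ln2 / k = 0.693147 / 0.02704 = 25.63 h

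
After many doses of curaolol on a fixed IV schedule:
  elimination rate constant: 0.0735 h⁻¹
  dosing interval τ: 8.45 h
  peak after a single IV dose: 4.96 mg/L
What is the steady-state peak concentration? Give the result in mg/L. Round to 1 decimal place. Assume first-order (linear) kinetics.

e^(−kτ) = e^(−0.07350 × 8.45) = 0.5374
Accumulation ratio R = 1 / (1 − e^(−kτ)) = 1 / (1 − 0.5374) = 2.162
Steady-state peak = C₀ × R = 4.96 × 2.162 = 10.72 mg/L

10.7 mg/L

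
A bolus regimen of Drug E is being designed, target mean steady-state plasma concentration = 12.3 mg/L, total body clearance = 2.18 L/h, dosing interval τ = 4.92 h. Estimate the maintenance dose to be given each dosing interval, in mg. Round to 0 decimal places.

132 mg

At steady state, Dose/τ = Css × CL.
Dose = Css × CL × τ = 12.3 × 2.180 × 4.92 = 131.9 mg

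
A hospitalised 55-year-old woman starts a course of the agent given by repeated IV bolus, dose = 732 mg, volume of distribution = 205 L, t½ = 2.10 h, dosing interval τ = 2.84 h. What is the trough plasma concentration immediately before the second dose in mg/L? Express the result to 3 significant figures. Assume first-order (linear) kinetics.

C₀ per dose = Dose / Vd = 732 / 205 = 3.571 mg/L
k = ln2 / t½ = 0.693147 / 2.10 = 0.3301 h⁻¹
Fraction remaining after one interval: r = e^(−kτ) = e^(−0.3301 × 2.84) = 0.3916
Before dose 2, 1 dose has been given (aged 1τ).
C_trough = C₀ × r = 3.571 × 0.3916 = 1.398 mg/L

1.40 mg/L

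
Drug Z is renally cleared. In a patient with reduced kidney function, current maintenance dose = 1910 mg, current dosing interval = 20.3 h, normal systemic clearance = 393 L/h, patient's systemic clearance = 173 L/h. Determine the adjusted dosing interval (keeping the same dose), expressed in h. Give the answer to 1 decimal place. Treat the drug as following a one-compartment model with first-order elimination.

To keep the same average steady-state level, dosing rate must scale with clearance.
CL ratio = 173 / 393 = 0.4402
New interval (same dose) = 20.3 / 0.4402 = 46.12 h

46.1 h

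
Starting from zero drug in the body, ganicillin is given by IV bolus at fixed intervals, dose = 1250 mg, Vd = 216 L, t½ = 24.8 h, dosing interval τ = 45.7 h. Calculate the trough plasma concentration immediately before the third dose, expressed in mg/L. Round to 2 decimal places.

C₀ per dose = Dose / Vd = 1250 / 216 = 5.787 mg/L
k = ln2 / t½ = 0.693147 / 24.8 = 0.02795 h⁻¹
Fraction remaining after one interval: r = e^(−kτ) = e^(−0.02795 × 45.7) = 0.2788
Before dose 3, 2 doses have been given (aged 1τ, 2τ).
C_trough = C₀ × (r + r²) = 5.787 × (0.2788 + 0.07773) = 2.063 mg/L

2.06 mg/L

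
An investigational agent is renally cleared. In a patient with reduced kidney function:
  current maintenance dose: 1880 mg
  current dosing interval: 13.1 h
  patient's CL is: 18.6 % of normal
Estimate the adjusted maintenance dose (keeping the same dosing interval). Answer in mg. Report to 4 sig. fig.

349.7 mg

To keep the same average steady-state level, dosing rate must scale with clearance.
CL ratio = 18.6 / 100 = 0.1860
New dose (same interval) = 1880 × 0.1860 = 349.7 mg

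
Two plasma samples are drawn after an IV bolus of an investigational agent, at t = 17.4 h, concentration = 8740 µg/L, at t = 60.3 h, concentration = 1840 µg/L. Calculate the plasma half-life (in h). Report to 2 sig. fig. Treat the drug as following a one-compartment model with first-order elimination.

19 h

k = ln(C₁/C₂) / (t₂ − t₁) = ln(8740/1840) / (60.3 − 17.4)
  = 1.558 / 42.90 = 0.03632 h⁻¹
t½ = ln2 / k = 0.693147 / 0.03632 = 19.08 h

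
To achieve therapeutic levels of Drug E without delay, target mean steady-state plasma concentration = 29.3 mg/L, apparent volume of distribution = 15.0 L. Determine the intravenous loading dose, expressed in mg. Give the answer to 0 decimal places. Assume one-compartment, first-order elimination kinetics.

LD = Css × Vd = 29.3 × 15.0 = 439.5 mg

440 mg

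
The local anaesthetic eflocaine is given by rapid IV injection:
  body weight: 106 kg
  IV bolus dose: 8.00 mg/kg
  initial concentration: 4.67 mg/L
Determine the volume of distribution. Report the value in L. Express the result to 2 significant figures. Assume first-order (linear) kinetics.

180 L

Dose = 8.00 × 106 = 848.0 mg
Vd = Dose / C₀ = 848.0 / 4.67 = 181.6 L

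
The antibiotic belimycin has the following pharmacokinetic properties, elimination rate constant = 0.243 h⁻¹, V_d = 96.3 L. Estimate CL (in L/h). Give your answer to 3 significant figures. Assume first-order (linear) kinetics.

CL = k × Vd = 0.243 × 96.3 = 23.40 L/h

23.4 L/h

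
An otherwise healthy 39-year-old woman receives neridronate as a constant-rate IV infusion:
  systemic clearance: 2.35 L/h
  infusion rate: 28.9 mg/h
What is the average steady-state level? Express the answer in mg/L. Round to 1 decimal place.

At steady state Css = R₀ / CL = 28.9 / 2.350 = 12.30 mg/L

12.3 mg/L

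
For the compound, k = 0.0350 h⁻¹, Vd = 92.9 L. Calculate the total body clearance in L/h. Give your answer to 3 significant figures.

3.25 L/h

CL = k × Vd = 0.0350 × 92.9 = 3.252 L/h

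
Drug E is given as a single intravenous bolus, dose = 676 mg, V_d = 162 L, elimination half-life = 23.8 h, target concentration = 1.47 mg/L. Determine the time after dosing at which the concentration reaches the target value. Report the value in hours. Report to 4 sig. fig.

C₀ = Dose / Vd = 676.0 / 162 = 4.173 mg/L
k = ln2 / t½ = 0.693147 / 23.8 = 0.02912 h⁻¹
t = ln(C₀ / C) / k = ln(4.173 / 1.47) / 0.02912
  = ln(2.839) / 0.02912 = 1.043 / 0.02912 = 35.82 h

35.82 h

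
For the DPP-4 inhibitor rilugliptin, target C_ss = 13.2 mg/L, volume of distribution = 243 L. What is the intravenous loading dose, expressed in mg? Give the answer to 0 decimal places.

3208 mg

LD = Css × Vd = 13.2 × 243 = 3208 mg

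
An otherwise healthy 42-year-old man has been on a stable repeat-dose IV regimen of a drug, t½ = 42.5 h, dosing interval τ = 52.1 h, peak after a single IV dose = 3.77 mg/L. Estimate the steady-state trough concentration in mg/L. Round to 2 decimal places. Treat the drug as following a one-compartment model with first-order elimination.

k = ln2 / t½ = 0.693147 / 42.5 = 0.01631 h⁻¹
e^(−kτ) = e^(−0.01631 × 52.1) = 0.4275
Accumulation ratio R = 1 / (1 − e^(−kτ)) = 1 / (1 − 0.4275) = 1.747
Steady-state trough = C₀ × R × e^(−kτ) = 3.77 × 1.747 × 0.4275 = 2.816 mg/L

2.82 mg/L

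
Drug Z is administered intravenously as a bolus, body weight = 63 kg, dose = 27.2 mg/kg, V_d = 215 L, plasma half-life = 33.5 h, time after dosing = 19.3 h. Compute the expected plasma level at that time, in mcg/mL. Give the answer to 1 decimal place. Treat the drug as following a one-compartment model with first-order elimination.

Total dose = 27.2 × 63 = 1714 mg
C₀ = Dose / Vd = 1714 / 215 = 7.972 mg/L
k = ln2 / t½ = 0.693147 / 33.5 = 0.02069 h⁻¹
C = C₀ · e^(−k·t) = 7.972 × e^(−0.02069 × 19.3)
  = 7.972 × 0.6708 = 5.348 mg/L
(5.348 mg/L = 5.348 mcg/mL)

5.3 mcg/mL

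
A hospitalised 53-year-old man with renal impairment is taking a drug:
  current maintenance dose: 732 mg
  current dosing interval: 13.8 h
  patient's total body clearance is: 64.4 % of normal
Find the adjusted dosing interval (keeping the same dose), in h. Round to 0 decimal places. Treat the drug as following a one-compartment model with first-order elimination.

21 h

To keep the same average steady-state level, dosing rate must scale with clearance.
CL ratio = 64.4 / 100 = 0.6440
New interval (same dose) = 13.8 / 0.6440 = 21.43 h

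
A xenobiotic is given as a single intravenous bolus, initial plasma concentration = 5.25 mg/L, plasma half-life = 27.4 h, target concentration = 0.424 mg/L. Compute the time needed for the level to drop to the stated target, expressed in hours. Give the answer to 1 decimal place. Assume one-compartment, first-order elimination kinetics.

99.5 h

k = ln2 / t½ = 0.693147 / 27.4 = 0.02530 h⁻¹
t = ln(C₀ / C) / k = ln(5.250 / 0.424) / 0.02530
  = ln(12.38) / 0.02530 = 2.516 / 0.02530 = 99.45 h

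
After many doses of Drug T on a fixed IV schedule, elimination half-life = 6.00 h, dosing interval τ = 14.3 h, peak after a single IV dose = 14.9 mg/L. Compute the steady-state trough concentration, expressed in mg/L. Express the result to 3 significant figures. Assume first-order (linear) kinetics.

k = ln2 / t½ = 0.693147 / 6.00 = 0.1155 h⁻¹
e^(−kτ) = e^(−0.1155 × 14.3) = 0.1917
Accumulation ratio R = 1 / (1 − e^(−kτ)) = 1 / (1 − 0.1917) = 1.237
Steady-state trough = C₀ × R × e^(−kτ) = 14.9 × 1.237 × 0.1917 = 3.533 mg/L

3.53 mg/L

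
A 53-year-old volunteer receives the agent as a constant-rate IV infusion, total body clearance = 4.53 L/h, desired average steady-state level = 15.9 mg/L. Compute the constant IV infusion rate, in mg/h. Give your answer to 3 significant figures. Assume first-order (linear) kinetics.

72.0 mg/h

At steady state, infusion rate R₀ = Css × CL = 15.9 × 4.530 = 72.03 mg/h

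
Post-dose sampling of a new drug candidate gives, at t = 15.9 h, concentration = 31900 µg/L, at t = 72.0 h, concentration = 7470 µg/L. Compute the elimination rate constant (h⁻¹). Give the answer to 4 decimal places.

0.0259 h⁻¹

k = ln(C₁/C₂) / (t₂ − t₁) = ln(31900/7470) / (72.0 − 15.9)
  = 1.452 / 56.10 = 0.02588 h⁻¹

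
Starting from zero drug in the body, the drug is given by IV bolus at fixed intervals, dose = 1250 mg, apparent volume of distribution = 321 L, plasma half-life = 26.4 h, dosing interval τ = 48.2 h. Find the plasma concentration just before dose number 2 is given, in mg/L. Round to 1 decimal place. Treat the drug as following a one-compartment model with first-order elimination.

C₀ per dose = Dose / Vd = 1250 / 321 = 3.894 mg/L
k = ln2 / t½ = 0.693147 / 26.4 = 0.02626 h⁻¹
Fraction remaining after one interval: r = e^(−kτ) = e^(−0.02626 × 48.2) = 0.2820
Before dose 2, 1 dose has been given (aged 1τ).
C_trough = C₀ × r = 3.894 × 0.2820 = 1.098 mg/L

1.1 mg/L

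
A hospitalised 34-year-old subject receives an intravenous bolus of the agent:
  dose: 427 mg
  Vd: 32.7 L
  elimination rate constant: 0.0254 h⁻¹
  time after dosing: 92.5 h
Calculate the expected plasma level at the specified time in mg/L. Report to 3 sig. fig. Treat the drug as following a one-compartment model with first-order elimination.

C₀ = Dose / Vd = 427.0 / 32.7 = 13.06 mg/L
C = C₀ · e^(−k·t) = 13.06 × e^(−0.02540 × 92.5)
  = 13.06 × 0.09542 = 1.246 mg/L

1.25 mg/L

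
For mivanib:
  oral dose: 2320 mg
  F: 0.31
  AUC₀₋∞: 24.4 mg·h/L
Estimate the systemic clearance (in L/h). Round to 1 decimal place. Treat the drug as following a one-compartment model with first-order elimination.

29.5 L/h

CL = F·Dose / AUC = 0.31 × 2320 / 24.4 = 29.48 L/h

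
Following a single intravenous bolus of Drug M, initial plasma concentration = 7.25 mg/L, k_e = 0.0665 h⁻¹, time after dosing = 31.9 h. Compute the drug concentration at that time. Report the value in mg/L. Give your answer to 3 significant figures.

0.869 mg/L

C = C₀ · e^(−k·t) = 7.250 × e^(−0.06650 × 31.9)
  = 7.250 × 0.1199 = 0.8693 mg/L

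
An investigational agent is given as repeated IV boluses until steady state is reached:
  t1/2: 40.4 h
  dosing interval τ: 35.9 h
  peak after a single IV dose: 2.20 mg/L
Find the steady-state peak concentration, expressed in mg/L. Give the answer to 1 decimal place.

k = ln2 / t½ = 0.693147 / 40.4 = 0.01716 h⁻¹
e^(−kτ) = e^(−0.01716 × 35.9) = 0.5401
Accumulation ratio R = 1 / (1 − e^(−kτ)) = 1 / (1 − 0.5401) = 2.174
Steady-state peak = C₀ × R = 2.20 × 2.174 = 4.783 mg/L

4.8 mg/L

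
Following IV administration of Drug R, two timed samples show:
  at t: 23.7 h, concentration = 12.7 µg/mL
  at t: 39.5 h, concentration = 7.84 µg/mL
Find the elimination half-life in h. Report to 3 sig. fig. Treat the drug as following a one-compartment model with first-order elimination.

22.7 h

k = ln(C₁/C₂) / (t₂ − t₁) = ln(12.7/7.84) / (39.5 − 23.7)
  = 0.4824 / 15.80 = 0.03053 h⁻¹
t½ = ln2 / k = 0.693147 / 0.03053 = 22.70 h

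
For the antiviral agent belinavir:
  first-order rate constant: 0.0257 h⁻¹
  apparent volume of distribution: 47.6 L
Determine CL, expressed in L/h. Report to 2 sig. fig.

1.2 L/h

CL = k × Vd = 0.0257 × 47.6 = 1.223 L/h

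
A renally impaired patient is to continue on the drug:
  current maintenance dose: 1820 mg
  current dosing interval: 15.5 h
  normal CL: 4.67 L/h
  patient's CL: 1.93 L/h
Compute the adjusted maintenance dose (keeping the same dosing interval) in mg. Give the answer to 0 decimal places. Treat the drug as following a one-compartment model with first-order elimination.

To keep the same average steady-state level, dosing rate must scale with clearance.
CL ratio = 1.93 / 4.67 = 0.4133
New dose (same interval) = 1820 × 0.4133 = 752.2 mg

752 mg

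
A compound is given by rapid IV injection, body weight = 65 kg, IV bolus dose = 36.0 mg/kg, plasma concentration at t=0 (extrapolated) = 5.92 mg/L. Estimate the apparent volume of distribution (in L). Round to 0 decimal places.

395 L

Dose = 36.0 × 65 = 2340 mg
Vd = Dose / C₀ = 2340 / 5.92 = 395.3 L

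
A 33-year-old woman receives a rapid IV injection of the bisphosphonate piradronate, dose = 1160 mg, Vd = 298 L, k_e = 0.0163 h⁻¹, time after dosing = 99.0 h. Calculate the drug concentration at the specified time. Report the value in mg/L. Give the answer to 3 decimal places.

C₀ = Dose / Vd = 1160 / 298 = 3.893 mg/L
C = C₀ · e^(−k·t) = 3.893 × e^(−0.01630 × 99.0)
  = 3.893 × 0.1991 = 0.7751 mg/L

0.775 mg/L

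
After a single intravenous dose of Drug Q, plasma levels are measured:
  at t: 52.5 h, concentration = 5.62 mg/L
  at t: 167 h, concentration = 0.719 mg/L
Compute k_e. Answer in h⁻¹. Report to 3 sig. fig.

0.0180 h⁻¹

k = ln(C₁/C₂) / (t₂ − t₁) = ln(5.62/0.719) / (167 − 52.5)
  = 2.056 / 114.5 = 0.01796 h⁻¹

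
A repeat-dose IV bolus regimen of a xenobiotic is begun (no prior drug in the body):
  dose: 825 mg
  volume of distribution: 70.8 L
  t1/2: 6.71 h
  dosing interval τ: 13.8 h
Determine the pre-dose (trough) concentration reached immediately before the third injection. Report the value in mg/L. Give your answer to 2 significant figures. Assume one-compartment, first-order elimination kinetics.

C₀ per dose = Dose / Vd = 825 / 70.8 = 11.65 mg/L
k = ln2 / t½ = 0.693147 / 6.71 = 0.1033 h⁻¹
Fraction remaining after one interval: r = e^(−kτ) = e^(−0.1033 × 13.8) = 0.2404
Before dose 3, 2 doses have been given (aged 1τ, 2τ).
C_trough = C₀ × (r + r²) = 11.65 × (0.2404 + 0.05779) = 3.474 mg/L

3.5 mg/L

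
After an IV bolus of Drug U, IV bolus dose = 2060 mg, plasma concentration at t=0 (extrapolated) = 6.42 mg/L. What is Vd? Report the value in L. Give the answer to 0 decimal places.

321 L

Vd = Dose / C₀ = 2060 / 6.42 = 320.9 L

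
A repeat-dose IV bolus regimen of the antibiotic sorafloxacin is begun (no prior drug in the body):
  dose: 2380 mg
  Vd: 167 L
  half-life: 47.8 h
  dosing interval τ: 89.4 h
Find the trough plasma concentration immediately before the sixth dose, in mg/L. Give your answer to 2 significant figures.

C₀ per dose = Dose / Vd = 2380 / 167 = 14.25 mg/L
k = ln2 / t½ = 0.693147 / 47.8 = 0.01450 h⁻¹
Fraction remaining after one interval: r = e^(−kτ) = e^(−0.01450 × 89.4) = 0.2735
Before dose 6, 5 doses have been given (aged 1τ, 2τ, 3τ, 4τ, 5τ).
C_trough = C₀ × (r + r² + … + r^5) = C₀ × r(1−r^5)/(1−r)
        = 14.25 × 0.2735 × (1 − 0.001530) / (1 − 0.2735) = 5.356 mg/L

5.4 mg/L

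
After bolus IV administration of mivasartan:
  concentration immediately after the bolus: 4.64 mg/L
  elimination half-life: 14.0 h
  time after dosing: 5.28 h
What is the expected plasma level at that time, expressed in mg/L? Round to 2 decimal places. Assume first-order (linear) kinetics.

3.57 mg/L

k = ln2 / t½ = 0.693147 / 14.0 = 0.04951 h⁻¹
C = C₀ · e^(−k·t) = 4.640 × e^(−0.04951 × 5.28)
  = 4.640 × 0.7700 = 3.573 mg/L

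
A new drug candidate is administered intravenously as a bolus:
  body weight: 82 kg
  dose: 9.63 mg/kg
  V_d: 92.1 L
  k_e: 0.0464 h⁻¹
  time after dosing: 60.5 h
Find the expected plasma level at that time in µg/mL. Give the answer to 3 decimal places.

Total dose = 9.63 × 82 = 789.7 mg
C₀ = Dose / Vd = 789.7 / 92.1 = 8.574 mg/L
C = C₀ · e^(−k·t) = 8.574 × e^(−0.04640 × 60.5)
  = 8.574 × 0.06037 = 0.5176 mg/L
(0.5176 mg/L = 0.5176 µg/mL)

0.518 µg/mL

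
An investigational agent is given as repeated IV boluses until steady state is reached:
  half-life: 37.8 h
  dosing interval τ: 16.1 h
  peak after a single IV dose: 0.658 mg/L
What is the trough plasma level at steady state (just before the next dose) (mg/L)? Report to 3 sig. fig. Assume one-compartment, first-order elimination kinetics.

1.92 mg/L

k = ln2 / t½ = 0.693147 / 37.8 = 0.01834 h⁻¹
e^(−kτ) = e^(−0.01834 × 16.1) = 0.7443
Accumulation ratio R = 1 / (1 − e^(−kτ)) = 1 / (1 − 0.7443) = 3.911
Steady-state trough = C₀ × R × e^(−kτ) = 0.658 × 3.911 × 0.7443 = 1.915 mg/L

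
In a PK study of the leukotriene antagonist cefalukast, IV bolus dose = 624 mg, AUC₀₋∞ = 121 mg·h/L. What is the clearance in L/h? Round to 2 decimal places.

CL = Dose / AUC = 624 / 121 = 5.157 L/h

5.16 L/h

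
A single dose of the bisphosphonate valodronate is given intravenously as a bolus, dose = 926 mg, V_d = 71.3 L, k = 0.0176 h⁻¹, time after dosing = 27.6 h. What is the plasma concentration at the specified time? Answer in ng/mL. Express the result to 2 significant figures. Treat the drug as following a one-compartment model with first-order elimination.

C₀ = Dose / Vd = 926.0 / 71.3 = 12.99 mg/L
C = C₀ · e^(−k·t) = 12.99 × e^(−0.01760 × 27.6)
  = 12.99 × 0.6152 = 7.991 mg/L
Convert: 7.991 mg/L × 1000 = 7991 ng/mL

8000 ng/mL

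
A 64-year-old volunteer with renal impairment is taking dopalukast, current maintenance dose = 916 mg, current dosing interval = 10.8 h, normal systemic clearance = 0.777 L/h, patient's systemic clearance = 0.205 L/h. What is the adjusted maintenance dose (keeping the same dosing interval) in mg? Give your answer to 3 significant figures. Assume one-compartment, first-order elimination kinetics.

To keep the same average steady-state level, dosing rate must scale with clearance.
CL ratio = 0.205 / 0.777 = 0.2638
New dose (same interval) = 916 × 0.2638 = 241.6 mg

242 mg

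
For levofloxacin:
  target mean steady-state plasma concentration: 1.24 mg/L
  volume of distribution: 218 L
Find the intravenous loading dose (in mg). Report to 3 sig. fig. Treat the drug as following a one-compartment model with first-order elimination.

270 mg

LD = Css × Vd = 1.24 × 218 = 270.3 mg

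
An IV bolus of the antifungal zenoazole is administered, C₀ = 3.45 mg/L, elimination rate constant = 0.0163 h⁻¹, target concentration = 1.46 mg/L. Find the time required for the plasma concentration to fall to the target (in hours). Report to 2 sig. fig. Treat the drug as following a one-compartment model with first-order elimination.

53 h

t = ln(C₀ / C) / k = ln(3.450 / 1.46) / 0.01630
  = ln(2.363) / 0.01630 = 0.8599 / 0.01630 = 52.75 h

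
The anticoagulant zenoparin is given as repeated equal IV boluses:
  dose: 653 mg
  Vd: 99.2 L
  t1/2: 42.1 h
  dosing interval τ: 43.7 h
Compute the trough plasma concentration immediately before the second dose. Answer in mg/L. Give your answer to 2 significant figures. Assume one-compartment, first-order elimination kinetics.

C₀ per dose = Dose / Vd = 653 / 99.2 = 6.583 mg/L
k = ln2 / t½ = 0.693147 / 42.1 = 0.01646 h⁻¹
Fraction remaining after one interval: r = e^(−kτ) = e^(−0.01646 × 43.7) = 0.4871
Before dose 2, 1 dose has been given (aged 1τ).
C_trough = C₀ × r = 6.583 × 0.4871 = 3.207 mg/L

3.2 mg/L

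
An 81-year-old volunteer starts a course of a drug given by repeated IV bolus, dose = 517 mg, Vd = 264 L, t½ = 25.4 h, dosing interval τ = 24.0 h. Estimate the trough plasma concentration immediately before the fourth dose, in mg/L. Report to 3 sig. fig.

C₀ per dose = Dose / Vd = 517 / 264 = 1.958 mg/L
k = ln2 / t½ = 0.693147 / 25.4 = 0.02729 h⁻¹
Fraction remaining after one interval: r = e^(−kτ) = e^(−0.02729 × 24.0) = 0.5195
Before dose 4, 3 doses have been given (aged 1τ, 2τ, 3τ).
C_trough = C₀ × (r + r² + … + r^3) = C₀ × r(1−r^3)/(1−r)
        = 1.958 × 0.5195 × (1 − 0.1402) / (1 − 0.5195) = 1.820 mg/L

1.82 mg/L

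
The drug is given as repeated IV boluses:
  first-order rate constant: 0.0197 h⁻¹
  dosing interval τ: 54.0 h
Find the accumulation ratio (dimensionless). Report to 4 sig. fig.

e^(−kτ) = e^(−0.01970 × 54.0) = 0.3451
Accumulation ratio R = 1 / (1 − e^(−kτ)) = 1 / (1 − 0.3451) = 1.527

1.527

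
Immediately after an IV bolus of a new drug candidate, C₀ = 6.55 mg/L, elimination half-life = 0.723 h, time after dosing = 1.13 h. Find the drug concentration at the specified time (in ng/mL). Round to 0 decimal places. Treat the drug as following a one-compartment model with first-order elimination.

2217 ng/mL

k = ln2 / t½ = 0.693147 / 0.723 = 0.9587 h⁻¹
C = C₀ · e^(−k·t) = 6.550 × e^(−0.9587 × 1.13)
  = 6.550 × 0.3385 = 2.217 mg/L
Convert: 2.217 mg/L × 1000 = 2217 ng/mL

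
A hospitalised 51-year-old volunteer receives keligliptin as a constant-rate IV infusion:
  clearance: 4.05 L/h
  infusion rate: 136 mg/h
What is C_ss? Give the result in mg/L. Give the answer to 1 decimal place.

At steady state Css = R₀ / CL = 136 / 4.050 = 33.58 mg/L

33.6 mg/L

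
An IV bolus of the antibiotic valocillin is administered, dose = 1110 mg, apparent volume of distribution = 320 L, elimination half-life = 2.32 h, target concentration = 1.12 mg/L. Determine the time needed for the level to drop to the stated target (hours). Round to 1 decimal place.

3.8 h

C₀ = Dose / Vd = 1110 / 320 = 3.469 mg/L
k = ln2 / t½ = 0.693147 / 2.32 = 0.2988 h⁻¹
t = ln(C₀ / C) / k = ln(3.469 / 1.12) / 0.2988
  = ln(3.097) / 0.2988 = 1.130 / 0.2988 = 3.782 h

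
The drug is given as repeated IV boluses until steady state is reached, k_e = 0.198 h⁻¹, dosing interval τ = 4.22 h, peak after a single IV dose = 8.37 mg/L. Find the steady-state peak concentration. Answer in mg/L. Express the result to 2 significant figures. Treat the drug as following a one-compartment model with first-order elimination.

e^(−kτ) = e^(−0.1980 × 4.22) = 0.4336
Accumulation ratio R = 1 / (1 − e^(−kτ)) = 1 / (1 − 0.4336) = 1.766
Steady-state peak = C₀ × R = 8.37 × 1.766 = 14.78 mg/L

15 mg/L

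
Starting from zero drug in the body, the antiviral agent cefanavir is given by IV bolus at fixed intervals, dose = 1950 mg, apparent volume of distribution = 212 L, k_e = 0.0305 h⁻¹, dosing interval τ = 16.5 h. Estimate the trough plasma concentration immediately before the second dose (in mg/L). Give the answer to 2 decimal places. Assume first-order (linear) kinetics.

5.56 mg/L

C₀ per dose = Dose / Vd = 1950 / 212 = 9.198 mg/L
Fraction remaining after one interval: r = e^(−kτ) = e^(−0.03050 × 16.5) = 0.6046
Before dose 2, 1 dose has been given (aged 1τ).
C_trough = C₀ × r = 9.198 × 0.6046 = 5.561 mg/L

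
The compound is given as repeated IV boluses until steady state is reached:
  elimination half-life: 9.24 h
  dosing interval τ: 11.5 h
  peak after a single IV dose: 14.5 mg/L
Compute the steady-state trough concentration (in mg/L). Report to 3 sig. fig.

k = ln2 / t½ = 0.693147 / 9.24 = 0.07502 h⁻¹
e^(−kτ) = e^(−0.07502 × 11.5) = 0.4220
Accumulation ratio R = 1 / (1 − e^(−kτ)) = 1 / (1 − 0.4220) = 1.730
Steady-state trough = C₀ × R × e^(−kτ) = 14.5 × 1.730 × 0.4220 = 10.59 mg/L

10.6 mg/L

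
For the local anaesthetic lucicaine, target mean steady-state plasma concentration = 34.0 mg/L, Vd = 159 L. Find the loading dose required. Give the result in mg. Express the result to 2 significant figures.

LD = Css × Vd = 34.0 × 159 = 5406 mg

5400 mg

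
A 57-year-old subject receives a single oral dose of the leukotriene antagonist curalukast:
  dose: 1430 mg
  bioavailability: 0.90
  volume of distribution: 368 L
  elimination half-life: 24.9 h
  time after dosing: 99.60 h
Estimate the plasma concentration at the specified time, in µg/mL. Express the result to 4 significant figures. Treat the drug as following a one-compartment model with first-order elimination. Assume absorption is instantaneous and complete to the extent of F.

Amount reaching circulation = F × Dose = 0.90 × 1430 = 1287 mg
C₀ = F·Dose / Vd = 1287 / 368 = 3.497 mg/L
k = ln2 / t½ = 0.693147 / 24.9 = 0.02784 h⁻¹
t / t½ = 99.60 / 24.9 = 4 half-lives
C = C₀ × (1/2)^4 = 3.497 × 0.06250 = 0.2186 mg/L
(0.2186 mg/L = 0.2186 µg/mL)

0.2186 µg/mL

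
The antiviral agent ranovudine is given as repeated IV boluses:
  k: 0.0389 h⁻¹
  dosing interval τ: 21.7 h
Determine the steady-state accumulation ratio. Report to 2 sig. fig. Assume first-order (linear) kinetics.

1.8

e^(−kτ) = e^(−0.03890 × 21.7) = 0.4299
Accumulation ratio R = 1 / (1 − e^(−kτ)) = 1 / (1 − 0.4299) = 1.754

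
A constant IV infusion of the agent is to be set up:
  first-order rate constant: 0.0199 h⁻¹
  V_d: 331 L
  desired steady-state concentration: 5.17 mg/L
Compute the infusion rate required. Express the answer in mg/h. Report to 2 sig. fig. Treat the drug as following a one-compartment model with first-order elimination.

CL = k × Vd = 0.01990 × 331 = 6.587 L/h
At steady state, infusion rate R₀ = Css × CL = 5.17 × 6.587 = 34.05 mg/h

34 mg/h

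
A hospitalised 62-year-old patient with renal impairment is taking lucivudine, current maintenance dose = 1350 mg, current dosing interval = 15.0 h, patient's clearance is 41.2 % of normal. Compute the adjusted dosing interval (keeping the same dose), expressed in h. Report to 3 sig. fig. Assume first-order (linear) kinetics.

36.4 h

To keep the same average steady-state level, dosing rate must scale with clearance.
CL ratio = 41.2 / 100 = 0.4120
New interval (same dose) = 15.0 / 0.4120 = 36.41 h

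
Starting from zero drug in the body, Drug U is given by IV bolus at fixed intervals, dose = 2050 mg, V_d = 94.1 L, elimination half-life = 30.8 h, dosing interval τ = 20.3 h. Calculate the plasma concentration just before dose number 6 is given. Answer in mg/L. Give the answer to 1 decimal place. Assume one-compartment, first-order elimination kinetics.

33.8 mg/L

C₀ per dose = Dose / Vd = 2050 / 94.1 = 21.79 mg/L
k = ln2 / t½ = 0.693147 / 30.8 = 0.02250 h⁻¹
Fraction remaining after one interval: r = e^(−kτ) = e^(−0.02250 × 20.3) = 0.6333
Before dose 6, 5 doses have been given (aged 1τ, 2τ, 3τ, 4τ, 5τ).
C_trough = C₀ × (r + r² + … + r^5) = C₀ × r(1−r^5)/(1−r)
        = 21.79 × 0.6333 × (1 − 0.1019) / (1 − 0.6333) = 33.80 mg/L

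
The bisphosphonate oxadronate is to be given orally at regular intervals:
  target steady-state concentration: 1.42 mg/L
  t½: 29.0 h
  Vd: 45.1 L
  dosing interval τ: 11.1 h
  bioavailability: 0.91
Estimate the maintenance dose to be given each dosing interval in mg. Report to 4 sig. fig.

18.67 mg

k = ln2 / t½ = 0.693147 / 29.0 = 0.02390 h⁻¹
CL = k × Vd = 0.02390 × 45.1 = 1.078 L/h
At steady state, F × (Dose/τ) = Css × CL.
Dose = Css × CL × τ / F = 1.42 × 1.078 × 11.1 / 0.91 = 18.67 mg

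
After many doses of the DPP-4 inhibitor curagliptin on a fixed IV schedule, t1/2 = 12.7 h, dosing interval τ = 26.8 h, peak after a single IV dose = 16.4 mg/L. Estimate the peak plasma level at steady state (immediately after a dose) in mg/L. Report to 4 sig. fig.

21.34 mg/L

k = ln2 / t½ = 0.693147 / 12.7 = 0.05458 h⁻¹
e^(−kτ) = e^(−0.05458 × 26.8) = 0.2316
Accumulation ratio R = 1 / (1 − e^(−kτ)) = 1 / (1 − 0.2316) = 1.301
Steady-state peak = C₀ × R = 16.4 × 1.301 = 21.34 mg/L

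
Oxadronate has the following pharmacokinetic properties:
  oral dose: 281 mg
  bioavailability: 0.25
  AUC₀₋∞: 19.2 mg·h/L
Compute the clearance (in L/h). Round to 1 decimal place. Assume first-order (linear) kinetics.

CL = F·Dose / AUC = 0.25 × 281 / 19.2 = 3.659 L/h

3.7 L/h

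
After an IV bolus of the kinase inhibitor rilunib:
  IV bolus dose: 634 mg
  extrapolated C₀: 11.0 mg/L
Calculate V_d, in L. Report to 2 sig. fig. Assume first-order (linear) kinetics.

58 L

Vd = Dose / C₀ = 634.0 / 11.0 = 57.64 L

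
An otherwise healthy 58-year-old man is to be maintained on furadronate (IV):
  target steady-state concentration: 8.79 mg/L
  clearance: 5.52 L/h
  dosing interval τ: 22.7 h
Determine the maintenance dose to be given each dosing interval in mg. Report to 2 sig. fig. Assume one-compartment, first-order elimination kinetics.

1100 mg

At steady state, Dose/τ = Css × CL.
Dose = Css × CL × τ = 8.79 × 5.520 × 22.7 = 1101 mg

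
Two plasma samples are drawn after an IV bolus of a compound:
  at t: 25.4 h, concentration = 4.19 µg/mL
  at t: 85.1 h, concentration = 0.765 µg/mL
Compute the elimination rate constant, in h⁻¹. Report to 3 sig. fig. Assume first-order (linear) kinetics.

0.0285 h⁻¹

k = ln(C₁/C₂) / (t₂ − t₁) = ln(4.19/0.765) / (85.1 − 25.4)
  = 1.701 / 59.70 = 0.02849 h⁻¹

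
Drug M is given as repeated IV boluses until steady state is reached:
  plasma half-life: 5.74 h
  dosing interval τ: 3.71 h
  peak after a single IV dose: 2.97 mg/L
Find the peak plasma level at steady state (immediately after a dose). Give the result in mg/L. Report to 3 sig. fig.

k = ln2 / t½ = 0.693147 / 5.74 = 0.1208 h⁻¹
e^(−kτ) = e^(−0.1208 × 3.71) = 0.6388
Accumulation ratio R = 1 / (1 − e^(−kτ)) = 1 / (1 − 0.6388) = 2.769
Steady-state peak = C₀ × R = 2.97 × 2.769 = 8.224 mg/L

8.22 mg/L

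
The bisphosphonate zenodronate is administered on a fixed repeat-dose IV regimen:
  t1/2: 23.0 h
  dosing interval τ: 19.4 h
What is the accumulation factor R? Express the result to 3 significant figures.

2.26

k = ln2 / t½ = 0.693147 / 23.0 = 0.03014 h⁻¹
e^(−kτ) = e^(−0.03014 × 19.4) = 0.5573
Accumulation ratio R = 1 / (1 − e^(−kτ)) = 1 / (1 − 0.5573) = 2.259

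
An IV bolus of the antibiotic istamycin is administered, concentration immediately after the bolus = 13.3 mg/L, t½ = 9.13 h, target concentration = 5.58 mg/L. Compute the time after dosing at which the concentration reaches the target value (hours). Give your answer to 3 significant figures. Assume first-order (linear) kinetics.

k = ln2 / t½ = 0.693147 / 9.13 = 0.07592 h⁻¹
t = ln(C₀ / C) / k = ln(13.30 / 5.58) / 0.07592
  = ln(2.384) / 0.07592 = 0.8688 / 0.07592 = 11.44 h

11.4 h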